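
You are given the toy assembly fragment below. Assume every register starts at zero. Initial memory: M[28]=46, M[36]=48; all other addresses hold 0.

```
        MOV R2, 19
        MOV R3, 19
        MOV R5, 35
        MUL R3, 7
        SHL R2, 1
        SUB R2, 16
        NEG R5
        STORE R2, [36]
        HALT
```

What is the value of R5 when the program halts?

-35

after MOV R2, 19: R2=19
after MOV R3, 19: R3=19
after MOV R5, 35: R5=35
after MUL R3, 7: R3=19*7=133
after SHL R2, 1: R2=19<<1=38
after SUB R2, 16: R2=38-16=22
after NEG R5: R5=-(35)=-35
STORE R2, [36] → M[36]=22
halt.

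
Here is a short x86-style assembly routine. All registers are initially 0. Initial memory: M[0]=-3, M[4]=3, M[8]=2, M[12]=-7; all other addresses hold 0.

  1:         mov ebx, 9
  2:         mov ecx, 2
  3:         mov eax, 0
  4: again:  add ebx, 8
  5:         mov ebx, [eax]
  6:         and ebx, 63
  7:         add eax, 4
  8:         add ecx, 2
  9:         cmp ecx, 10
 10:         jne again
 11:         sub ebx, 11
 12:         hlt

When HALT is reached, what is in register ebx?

ebx=9
ecx=2
eax=0
ebx=9+8=17
ebx=M[0]=-3
ebx=(-3)&63=61
eax=0+4=4
ecx=2+2=4
cmp ecx, 10  (cmp 4,10)
jne again: taken
ebx=61+8=69
ebx=M[4]=3
ebx=3&63=3
eax=4+4=8
ecx=4+2=6
cmp ecx, 10  (cmp 6,10)
jne again: taken
ebx=3+8=11
ebx=M[8]=2
ebx=2&63=2
eax=8+4=12
ecx=6+2=8
cmp ecx, 10  (cmp 8,10)
jne again: taken
ebx=2+8=10
ebx=M[12]=-7
ebx=(-7)&63=57
eax=12+4=16
ecx=8+2=10
cmp ecx, 10  (cmp 10,10)
jne again: not taken
ebx=57-11=46
halt.

46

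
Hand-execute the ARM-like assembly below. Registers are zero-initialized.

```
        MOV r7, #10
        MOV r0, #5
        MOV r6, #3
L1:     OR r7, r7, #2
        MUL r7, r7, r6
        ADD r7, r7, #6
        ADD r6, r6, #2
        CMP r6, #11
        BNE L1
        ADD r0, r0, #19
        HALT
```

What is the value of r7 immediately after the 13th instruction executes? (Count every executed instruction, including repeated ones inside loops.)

196

r7=10
r0=5
r6=3
r7=10|2=10
r7=10*3=30
r7=30+6=36
r6=3+2=5
CMP r6, #11  (cmp 5,11)
BNE L1: taken
r7=36|2=38
r7=38*5=190
r7=190+6=196
r6=5+2=7
After step 13: r7 = 196.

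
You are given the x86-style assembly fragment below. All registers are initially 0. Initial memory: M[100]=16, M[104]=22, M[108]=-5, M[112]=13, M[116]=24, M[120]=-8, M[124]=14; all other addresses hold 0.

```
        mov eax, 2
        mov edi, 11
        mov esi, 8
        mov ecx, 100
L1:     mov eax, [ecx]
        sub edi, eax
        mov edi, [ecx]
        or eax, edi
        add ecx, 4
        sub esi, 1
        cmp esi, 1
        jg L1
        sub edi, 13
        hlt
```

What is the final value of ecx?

128

mov eax, 2 → eax=2
mov edi, 11 → edi=11
mov esi, 8 → esi=8
mov ecx, 100 → ecx=100
mov eax, [ecx] → eax=M[100]=16
sub edi, eax → edi=11-16=-5
mov edi, [ecx] → edi=M[100]=16
or eax, edi → eax=16|16=16
add ecx, 4 → ecx=100+4=104
sub esi, 1 → esi=8-1=7
cmp esi, 1  (cmp 7,1)
jg L1: taken
mov eax, [ecx] → eax=M[104]=22
sub edi, eax → edi=16-22=-6
mov edi, [ecx] → edi=M[104]=22
or eax, edi → eax=22|22=22
add ecx, 4 → ecx=104+4=108
sub esi, 1 → esi=7-1=6
cmp esi, 1  (cmp 6,1)
jg L1: taken
mov eax, [ecx] → eax=M[108]=-5
sub edi, eax → edi=22-(-5)=27
mov edi, [ecx] → edi=M[108]=-5
or eax, edi → eax=(-5)|(-5)=-5
add ecx, 4 → ecx=108+4=112
sub esi, 1 → esi=6-1=5
cmp esi, 1  (cmp 5,1)
jg L1: taken
mov eax, [ecx] → eax=M[112]=13
sub edi, eax → edi=(-5)-13=-18
mov edi, [ecx] → edi=M[112]=13
or eax, edi → eax=13|13=13
add ecx, 4 → ecx=112+4=116
sub esi, 1 → esi=5-1=4
cmp esi, 1  (cmp 4,1)
jg L1: taken
mov eax, [ecx] → eax=M[116]=24
sub edi, eax → edi=13-24=-11
mov edi, [ecx] → edi=M[116]=24
or eax, edi → eax=24|24=24
add ecx, 4 → ecx=116+4=120
sub esi, 1 → esi=4-1=3
cmp esi, 1  (cmp 3,1)
jg L1: taken
mov eax, [ecx] → eax=M[120]=-8
sub edi, eax → edi=24-(-8)=32
mov edi, [ecx] → edi=M[120]=-8
or eax, edi → eax=(-8)|(-8)=-8
add ecx, 4 → ecx=120+4=124
sub esi, 1 → esi=3-1=2
cmp esi, 1  (cmp 2,1)
jg L1: taken
mov eax, [ecx] → eax=M[124]=14
sub edi, eax → edi=(-8)-14=-22
mov edi, [ecx] → edi=M[124]=14
or eax, edi → eax=14|14=14
add ecx, 4 → ecx=124+4=128
sub esi, 1 → esi=2-1=1
cmp esi, 1  (cmp 1,1)
jg L1: not taken
sub edi, 13 → edi=14-13=1
halt.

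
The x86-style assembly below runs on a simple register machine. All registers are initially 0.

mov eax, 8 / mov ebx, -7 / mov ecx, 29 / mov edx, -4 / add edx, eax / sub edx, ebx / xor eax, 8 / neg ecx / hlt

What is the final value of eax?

mov eax, 8 → eax=8
mov ebx, -7 → ebx=-7
mov ecx, 29 → ecx=29
mov edx, -4 → edx=-4
add edx, eax → edx=(-4)+8=4
sub edx, ebx → edx=4-(-7)=11
xor eax, 8 → eax=8^8=0
neg ecx → ecx=-(29)=-29
halt.

0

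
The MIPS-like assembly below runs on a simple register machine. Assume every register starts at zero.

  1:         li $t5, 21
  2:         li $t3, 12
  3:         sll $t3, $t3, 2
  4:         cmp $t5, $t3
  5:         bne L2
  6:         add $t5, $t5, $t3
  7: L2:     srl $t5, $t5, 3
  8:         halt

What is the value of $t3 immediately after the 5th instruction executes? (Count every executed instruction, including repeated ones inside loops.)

$t5=21
$t3=12
$t3=12<<2=48
cmp $t5, $t3  (cmp 21,48)
bne L2: taken
After step 5: $t3 = 48.

48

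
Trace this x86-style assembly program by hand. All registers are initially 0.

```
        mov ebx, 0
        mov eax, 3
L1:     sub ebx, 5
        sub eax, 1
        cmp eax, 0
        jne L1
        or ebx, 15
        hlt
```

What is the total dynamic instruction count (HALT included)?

16

ebx=0
eax=3
ebx=0-5=-5
eax=3-1=2
cmp eax, 0  (cmp 2,0)
jne L1: taken
ebx=(-5)-5=-10
eax=2-1=1
cmp eax, 0  (cmp 1,0)
jne L1: taken
ebx=(-10)-5=-15
eax=1-1=0
cmp eax, 0  (cmp 0,0)
jne L1: not taken
ebx=(-15)|15=-1
halt.
Total executed instructions: 16.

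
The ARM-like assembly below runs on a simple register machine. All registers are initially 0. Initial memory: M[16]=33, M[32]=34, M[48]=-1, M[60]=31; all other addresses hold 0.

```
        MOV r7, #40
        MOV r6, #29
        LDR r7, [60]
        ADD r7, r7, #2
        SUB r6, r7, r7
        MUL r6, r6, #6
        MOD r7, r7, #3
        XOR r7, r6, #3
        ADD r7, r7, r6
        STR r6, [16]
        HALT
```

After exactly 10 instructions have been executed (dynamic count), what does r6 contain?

r7=40
r6=29
r7=M[60]=31
r7=31+2=33
r6=33-33=0
r6=0*6=0
r7=33%3=0
r7=0^3=3
r7=3+0=3
STR r6, [16] → M[16]=0
After step 10: r6 = 0.

0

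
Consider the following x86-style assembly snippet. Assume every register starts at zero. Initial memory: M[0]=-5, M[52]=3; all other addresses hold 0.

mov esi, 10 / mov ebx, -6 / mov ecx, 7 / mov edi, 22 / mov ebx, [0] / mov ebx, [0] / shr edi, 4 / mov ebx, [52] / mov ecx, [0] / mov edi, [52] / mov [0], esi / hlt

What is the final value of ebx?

mov esi, 10 → esi=10
mov ebx, -6 → ebx=-6
mov ecx, 7 → ecx=7
mov edi, 22 → edi=22
mov ebx, [0] → ebx=M[0]=-5
mov ebx, [0] → ebx=M[0]=-5
shr edi, 4 → edi=22>>4=1
mov ebx, [52] → ebx=M[52]=3
mov ecx, [0] → ecx=M[0]=-5
mov edi, [52] → edi=M[52]=3
mov [0], esi → M[0]=10
halt.

3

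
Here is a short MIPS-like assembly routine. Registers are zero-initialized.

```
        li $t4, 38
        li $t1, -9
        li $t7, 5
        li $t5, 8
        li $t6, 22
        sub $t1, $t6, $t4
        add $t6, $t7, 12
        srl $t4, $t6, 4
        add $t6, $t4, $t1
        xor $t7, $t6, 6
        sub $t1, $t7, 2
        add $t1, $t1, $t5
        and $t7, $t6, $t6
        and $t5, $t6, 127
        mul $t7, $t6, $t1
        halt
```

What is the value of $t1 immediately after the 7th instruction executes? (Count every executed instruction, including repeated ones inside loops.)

after li $t4, 38: $t4=38
after li $t1, -9: $t1=-9
after li $t7, 5: $t7=5
after li $t5, 8: $t5=8
after li $t6, 22: $t6=22
after sub $t1, $t6, $t4: $t1=22-38=-16
after add $t6, $t7, 12: $t6=5+12=17
After step 7: $t1 = -16.

-16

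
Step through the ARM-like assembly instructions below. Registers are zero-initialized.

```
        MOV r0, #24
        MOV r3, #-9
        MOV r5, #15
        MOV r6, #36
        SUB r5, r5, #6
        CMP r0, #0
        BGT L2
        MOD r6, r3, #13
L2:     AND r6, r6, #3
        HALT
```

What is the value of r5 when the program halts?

after MOV r0, #24: r0=24
after MOV r3, #-9: r3=-9
after MOV r5, #15: r5=15
after MOV r6, #36: r6=36
after SUB r5, r5, #6: r5=15-6=9
CMP r0, #0  (cmp 24,0)
BGT L2: taken
after AND r6, r6, #3: r6=36&3=0
halt.

9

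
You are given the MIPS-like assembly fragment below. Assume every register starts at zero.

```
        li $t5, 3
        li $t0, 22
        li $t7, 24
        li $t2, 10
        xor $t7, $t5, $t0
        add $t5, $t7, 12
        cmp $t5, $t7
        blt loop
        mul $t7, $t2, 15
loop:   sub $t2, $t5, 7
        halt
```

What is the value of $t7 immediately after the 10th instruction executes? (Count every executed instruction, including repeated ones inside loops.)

li $t5, 3 → $t5=3
li $t0, 22 → $t0=22
li $t7, 24 → $t7=24
li $t2, 10 → $t2=10
xor $t7, $t5, $t0 → $t7=3^22=21
add $t5, $t7, 12 → $t5=21+12=33
cmp $t5, $t7  (cmp 33,21)
blt loop: not taken
mul $t7, $t2, 15 → $t7=10*15=150
sub $t2, $t5, 7 → $t2=33-7=26
After step 10: $t7 = 150.

150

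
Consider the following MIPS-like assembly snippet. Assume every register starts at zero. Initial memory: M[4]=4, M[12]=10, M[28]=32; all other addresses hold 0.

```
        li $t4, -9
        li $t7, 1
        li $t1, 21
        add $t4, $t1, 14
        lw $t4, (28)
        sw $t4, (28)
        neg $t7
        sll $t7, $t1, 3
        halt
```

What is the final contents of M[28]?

$t4=-9
$t7=1
$t1=21
$t4=21+14=35
$t4=M[28]=32
sw $t4, (28) → M[28]=32
$t7=-(1)=-1
$t7=21<<3=168
halt.

32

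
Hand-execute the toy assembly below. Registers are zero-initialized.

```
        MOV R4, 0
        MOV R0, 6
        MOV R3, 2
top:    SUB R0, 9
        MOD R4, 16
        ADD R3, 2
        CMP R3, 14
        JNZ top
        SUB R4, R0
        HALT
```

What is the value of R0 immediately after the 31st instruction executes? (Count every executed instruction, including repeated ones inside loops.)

-48

R4=0
R0=6
R3=2
R0=6-9=-3
R4=0%16=0
R3=2+2=4
CMP R3, 14  (cmp 4,14)
JNZ top: taken
R0=(-3)-9=-12
R4=0%16=0
R3=4+2=6
CMP R3, 14  (cmp 6,14)
JNZ top: taken
R0=(-12)-9=-21
R4=0%16=0
R3=6+2=8
CMP R3, 14  (cmp 8,14)
JNZ top: taken
R0=(-21)-9=-30
R4=0%16=0
R3=8+2=10
CMP R3, 14  (cmp 10,14)
JNZ top: taken
R0=(-30)-9=-39
R4=0%16=0
R3=10+2=12
CMP R3, 14  (cmp 12,14)
JNZ top: taken
R0=(-39)-9=-48
R4=0%16=0
R3=12+2=14
After step 31: R0 = -48.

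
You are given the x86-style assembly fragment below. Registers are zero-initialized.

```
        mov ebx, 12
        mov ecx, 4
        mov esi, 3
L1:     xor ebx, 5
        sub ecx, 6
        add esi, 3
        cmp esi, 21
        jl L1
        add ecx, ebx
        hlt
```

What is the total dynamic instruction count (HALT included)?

35

ebx=12
ecx=4
esi=3
ebx=12^5=9
ecx=4-6=-2
esi=3+3=6
cmp esi, 21  (cmp 6,21)
jl L1: taken
ebx=9^5=12
ecx=(-2)-6=-8
esi=6+3=9
cmp esi, 21  (cmp 9,21)
jl L1: taken
ebx=12^5=9
ecx=(-8)-6=-14
esi=9+3=12
cmp esi, 21  (cmp 12,21)
jl L1: taken
ebx=9^5=12
ecx=(-14)-6=-20
esi=12+3=15
cmp esi, 21  (cmp 15,21)
jl L1: taken
ebx=12^5=9
ecx=(-20)-6=-26
esi=15+3=18
cmp esi, 21  (cmp 18,21)
jl L1: taken
ebx=9^5=12
ecx=(-26)-6=-32
esi=18+3=21
cmp esi, 21  (cmp 21,21)
jl L1: not taken
ecx=(-32)+12=-20
halt.
Total executed instructions: 35.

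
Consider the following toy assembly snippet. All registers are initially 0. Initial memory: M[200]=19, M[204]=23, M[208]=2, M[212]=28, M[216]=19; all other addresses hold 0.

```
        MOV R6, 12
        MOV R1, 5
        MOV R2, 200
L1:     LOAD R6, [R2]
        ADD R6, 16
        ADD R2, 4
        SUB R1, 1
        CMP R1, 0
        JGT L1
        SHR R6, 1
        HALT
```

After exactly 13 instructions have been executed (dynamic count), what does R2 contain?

after MOV R6, 12: R6=12
after MOV R1, 5: R1=5
after MOV R2, 200: R2=200
after LOAD R6, [R2]: R6=M[200]=19
after ADD R6, 16: R6=19+16=35
after ADD R2, 4: R2=200+4=204
after SUB R1, 1: R1=5-1=4
CMP R1, 0  (cmp 4,0)
JGT L1: taken
after LOAD R6, [R2]: R6=M[204]=23
after ADD R6, 16: R6=23+16=39
after ADD R2, 4: R2=204+4=208
after SUB R1, 1: R1=4-1=3
After step 13: R2 = 208.

208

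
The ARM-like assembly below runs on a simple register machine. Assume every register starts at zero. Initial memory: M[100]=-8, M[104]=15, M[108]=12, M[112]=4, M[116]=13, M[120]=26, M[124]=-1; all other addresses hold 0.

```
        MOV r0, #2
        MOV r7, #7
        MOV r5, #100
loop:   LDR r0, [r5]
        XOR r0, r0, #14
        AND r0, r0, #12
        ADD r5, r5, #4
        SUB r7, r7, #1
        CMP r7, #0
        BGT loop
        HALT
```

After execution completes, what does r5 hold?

after MOV r0, #2: r0=2
after MOV r7, #7: r7=7
after MOV r5, #100: r5=100
after LDR r0, [r5]: r0=M[100]=-8
after XOR r0, r0, #14: r0=(-8)^14=-10
after AND r0, r0, #12: r0=(-10)&12=4
after ADD r5, r5, #4: r5=100+4=104
after SUB r7, r7, #1: r7=7-1=6
CMP r7, #0  (cmp 6,0)
BGT loop: taken
after LDR r0, [r5]: r0=M[104]=15
after XOR r0, r0, #14: r0=15^14=1
after AND r0, r0, #12: r0=1&12=0
after ADD r5, r5, #4: r5=104+4=108
after SUB r7, r7, #1: r7=6-1=5
CMP r7, #0  (cmp 5,0)
BGT loop: taken
after LDR r0, [r5]: r0=M[108]=12
after XOR r0, r0, #14: r0=12^14=2
after AND r0, r0, #12: r0=2&12=0
after ADD r5, r5, #4: r5=108+4=112
after SUB r7, r7, #1: r7=5-1=4
CMP r7, #0  (cmp 4,0)
BGT loop: taken
after LDR r0, [r5]: r0=M[112]=4
after XOR r0, r0, #14: r0=4^14=10
after AND r0, r0, #12: r0=10&12=8
after ADD r5, r5, #4: r5=112+4=116
after SUB r7, r7, #1: r7=4-1=3
CMP r7, #0  (cmp 3,0)
BGT loop: taken
after LDR r0, [r5]: r0=M[116]=13
after XOR r0, r0, #14: r0=13^14=3
after AND r0, r0, #12: r0=3&12=0
after ADD r5, r5, #4: r5=116+4=120
after SUB r7, r7, #1: r7=3-1=2
CMP r7, #0  (cmp 2,0)
BGT loop: taken
after LDR r0, [r5]: r0=M[120]=26
after XOR r0, r0, #14: r0=26^14=20
after AND r0, r0, #12: r0=20&12=4
after ADD r5, r5, #4: r5=120+4=124
after SUB r7, r7, #1: r7=2-1=1
CMP r7, #0  (cmp 1,0)
BGT loop: taken
after LDR r0, [r5]: r0=M[124]=-1
after XOR r0, r0, #14: r0=(-1)^14=-15
after AND r0, r0, #12: r0=(-15)&12=0
after ADD r5, r5, #4: r5=124+4=128
after SUB r7, r7, #1: r7=1-1=0
CMP r7, #0  (cmp 0,0)
BGT loop: not taken
halt.

128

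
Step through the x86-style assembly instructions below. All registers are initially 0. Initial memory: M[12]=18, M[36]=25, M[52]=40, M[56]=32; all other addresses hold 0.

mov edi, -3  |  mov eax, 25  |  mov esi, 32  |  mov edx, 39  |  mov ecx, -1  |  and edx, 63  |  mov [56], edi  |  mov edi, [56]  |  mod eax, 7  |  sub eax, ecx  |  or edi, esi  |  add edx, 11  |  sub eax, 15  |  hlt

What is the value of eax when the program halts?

after mov edi, -3: edi=-3
after mov eax, 25: eax=25
after mov esi, 32: esi=32
after mov edx, 39: edx=39
after mov ecx, -1: ecx=-1
after and edx, 63: edx=39&63=39
mov [56], edi → M[56]=-3
after mov edi, [56]: edi=M[56]=-3
after mod eax, 7: eax=25%7=4
after sub eax, ecx: eax=4-(-1)=5
after or edi, esi: edi=(-3)|32=-3
after add edx, 11: edx=39+11=50
after sub eax, 15: eax=5-15=-10
halt.

-10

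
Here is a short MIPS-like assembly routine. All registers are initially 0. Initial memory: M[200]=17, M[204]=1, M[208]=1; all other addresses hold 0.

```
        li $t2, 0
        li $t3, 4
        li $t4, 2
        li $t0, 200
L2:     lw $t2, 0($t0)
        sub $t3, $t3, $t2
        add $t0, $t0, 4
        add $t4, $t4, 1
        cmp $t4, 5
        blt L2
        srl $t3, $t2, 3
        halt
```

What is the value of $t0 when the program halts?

li $t2, 0 → $t2=0
li $t3, 4 → $t3=4
li $t4, 2 → $t4=2
li $t0, 200 → $t0=200
lw $t2, 0($t0) → $t2=M[200]=17
sub $t3, $t3, $t2 → $t3=4-17=-13
add $t0, $t0, 4 → $t0=200+4=204
add $t4, $t4, 1 → $t4=2+1=3
cmp $t4, 5  (cmp 3,5)
blt L2: taken
lw $t2, 0($t0) → $t2=M[204]=1
sub $t3, $t3, $t2 → $t3=(-13)-1=-14
add $t0, $t0, 4 → $t0=204+4=208
add $t4, $t4, 1 → $t4=3+1=4
cmp $t4, 5  (cmp 4,5)
blt L2: taken
lw $t2, 0($t0) → $t2=M[208]=1
sub $t3, $t3, $t2 → $t3=(-14)-1=-15
add $t0, $t0, 4 → $t0=208+4=212
add $t4, $t4, 1 → $t4=4+1=5
cmp $t4, 5  (cmp 5,5)
blt L2: not taken
srl $t3, $t2, 3 → $t3=1>>3=0
halt.

212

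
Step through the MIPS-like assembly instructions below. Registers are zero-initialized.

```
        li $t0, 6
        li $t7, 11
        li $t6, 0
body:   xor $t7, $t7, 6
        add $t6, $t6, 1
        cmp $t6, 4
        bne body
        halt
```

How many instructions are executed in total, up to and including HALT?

20

li $t0, 6 → $t0=6
li $t7, 11 → $t7=11
li $t6, 0 → $t6=0
xor $t7, $t7, 6 → $t7=11^6=13
add $t6, $t6, 1 → $t6=0+1=1
cmp $t6, 4  (cmp 1,4)
bne body: taken
xor $t7, $t7, 6 → $t7=13^6=11
add $t6, $t6, 1 → $t6=1+1=2
cmp $t6, 4  (cmp 2,4)
bne body: taken
xor $t7, $t7, 6 → $t7=11^6=13
add $t6, $t6, 1 → $t6=2+1=3
cmp $t6, 4  (cmp 3,4)
bne body: taken
xor $t7, $t7, 6 → $t7=13^6=11
add $t6, $t6, 1 → $t6=3+1=4
cmp $t6, 4  (cmp 4,4)
bne body: not taken
halt.
Total executed instructions: 20.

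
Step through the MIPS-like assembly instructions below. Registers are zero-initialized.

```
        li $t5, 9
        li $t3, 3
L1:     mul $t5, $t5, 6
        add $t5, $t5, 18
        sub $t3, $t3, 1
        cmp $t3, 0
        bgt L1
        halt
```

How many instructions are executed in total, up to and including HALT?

after li $t5, 9: $t5=9
after li $t3, 3: $t3=3
after mul $t5, $t5, 6: $t5=9*6=54
after add $t5, $t5, 18: $t5=54+18=72
after sub $t3, $t3, 1: $t3=3-1=2
cmp $t3, 0  (cmp 2,0)
bgt L1: taken
after mul $t5, $t5, 6: $t5=72*6=432
after add $t5, $t5, 18: $t5=432+18=450
after sub $t3, $t3, 1: $t3=2-1=1
cmp $t3, 0  (cmp 1,0)
bgt L1: taken
after mul $t5, $t5, 6: $t5=450*6=2700
after add $t5, $t5, 18: $t5=2700+18=2718
after sub $t3, $t3, 1: $t3=1-1=0
cmp $t3, 0  (cmp 0,0)
bgt L1: not taken
halt.
Total executed instructions: 18.

18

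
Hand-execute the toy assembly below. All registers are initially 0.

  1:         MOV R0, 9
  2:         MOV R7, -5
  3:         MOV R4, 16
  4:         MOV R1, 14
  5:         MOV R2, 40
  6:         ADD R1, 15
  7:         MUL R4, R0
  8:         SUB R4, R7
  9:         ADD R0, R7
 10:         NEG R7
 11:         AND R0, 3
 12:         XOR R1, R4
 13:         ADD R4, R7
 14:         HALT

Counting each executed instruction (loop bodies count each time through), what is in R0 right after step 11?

R0=9
R7=-5
R4=16
R1=14
R2=40
R1=14+15=29
R4=16*9=144
R4=144-(-5)=149
R0=9+(-5)=4
R7=-(-5)=5
R0=4&3=0
After step 11: R0 = 0.

0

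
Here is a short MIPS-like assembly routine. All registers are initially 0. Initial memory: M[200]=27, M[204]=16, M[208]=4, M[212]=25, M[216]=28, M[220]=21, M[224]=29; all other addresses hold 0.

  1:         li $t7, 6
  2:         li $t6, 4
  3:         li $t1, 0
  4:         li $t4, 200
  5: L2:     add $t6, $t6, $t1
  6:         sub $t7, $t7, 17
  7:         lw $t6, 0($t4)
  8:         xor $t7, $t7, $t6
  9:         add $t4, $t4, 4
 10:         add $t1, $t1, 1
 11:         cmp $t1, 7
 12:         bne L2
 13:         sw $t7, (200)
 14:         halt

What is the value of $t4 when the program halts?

after li $t7, 6: $t7=6
after li $t6, 4: $t6=4
after li $t1, 0: $t1=0
after li $t4, 200: $t4=200
after add $t6, $t6, $t1: $t6=4+0=4
after sub $t7, $t7, 17: $t7=6-17=-11
after lw $t6, 0($t4): $t6=M[200]=27
after xor $t7, $t7, $t6: $t7=(-11)^27=-18
after add $t4, $t4, 4: $t4=200+4=204
after add $t1, $t1, 1: $t1=0+1=1
cmp $t1, 7  (cmp 1,7)
bne L2: taken
after add $t6, $t6, $t1: $t6=27+1=28
after sub $t7, $t7, 17: $t7=(-18)-17=-35
after lw $t6, 0($t4): $t6=M[204]=16
after xor $t7, $t7, $t6: $t7=(-35)^16=-51
after add $t4, $t4, 4: $t4=204+4=208
after add $t1, $t1, 1: $t1=1+1=2
cmp $t1, 7  (cmp 2,7)
bne L2: taken
after add $t6, $t6, $t1: $t6=16+2=18
after sub $t7, $t7, 17: $t7=(-51)-17=-68
after lw $t6, 0($t4): $t6=M[208]=4
after xor $t7, $t7, $t6: $t7=(-68)^4=-72
after add $t4, $t4, 4: $t4=208+4=212
after add $t1, $t1, 1: $t1=2+1=3
cmp $t1, 7  (cmp 3,7)
bne L2: taken
after add $t6, $t6, $t1: $t6=4+3=7
after sub $t7, $t7, 17: $t7=(-72)-17=-89
after lw $t6, 0($t4): $t6=M[212]=25
after xor $t7, $t7, $t6: $t7=(-89)^25=-66
after add $t4, $t4, 4: $t4=212+4=216
after add $t1, $t1, 1: $t1=3+1=4
cmp $t1, 7  (cmp 4,7)
bne L2: taken
after add $t6, $t6, $t1: $t6=25+4=29
after sub $t7, $t7, 17: $t7=(-66)-17=-83
after lw $t6, 0($t4): $t6=M[216]=28
after xor $t7, $t7, $t6: $t7=(-83)^28=-79
after add $t4, $t4, 4: $t4=216+4=220
after add $t1, $t1, 1: $t1=4+1=5
cmp $t1, 7  (cmp 5,7)
bne L2: taken
after add $t6, $t6, $t1: $t6=28+5=33
after sub $t7, $t7, 17: $t7=(-79)-17=-96
after lw $t6, 0($t4): $t6=M[220]=21
after xor $t7, $t7, $t6: $t7=(-96)^21=-75
after add $t4, $t4, 4: $t4=220+4=224
after add $t1, $t1, 1: $t1=5+1=6
cmp $t1, 7  (cmp 6,7)
bne L2: taken
after add $t6, $t6, $t1: $t6=21+6=27
after sub $t7, $t7, 17: $t7=(-75)-17=-92
after lw $t6, 0($t4): $t6=M[224]=29
after xor $t7, $t7, $t6: $t7=(-92)^29=-71
after add $t4, $t4, 4: $t4=224+4=228
after add $t1, $t1, 1: $t1=6+1=7
cmp $t1, 7  (cmp 7,7)
bne L2: not taken
sw $t7, (200) → M[200]=-71
halt.

228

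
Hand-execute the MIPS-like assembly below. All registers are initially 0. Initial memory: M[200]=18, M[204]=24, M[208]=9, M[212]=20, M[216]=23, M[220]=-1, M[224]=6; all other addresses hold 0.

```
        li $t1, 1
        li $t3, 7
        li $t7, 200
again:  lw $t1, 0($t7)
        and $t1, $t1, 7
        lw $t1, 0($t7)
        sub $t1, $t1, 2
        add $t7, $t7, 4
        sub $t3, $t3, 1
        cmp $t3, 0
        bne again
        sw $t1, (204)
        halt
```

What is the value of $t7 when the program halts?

li $t1, 1 → $t1=1
li $t3, 7 → $t3=7
li $t7, 200 → $t7=200
lw $t1, 0($t7) → $t1=M[200]=18
and $t1, $t1, 7 → $t1=18&7=2
lw $t1, 0($t7) → $t1=M[200]=18
sub $t1, $t1, 2 → $t1=18-2=16
add $t7, $t7, 4 → $t7=200+4=204
sub $t3, $t3, 1 → $t3=7-1=6
cmp $t3, 0  (cmp 6,0)
bne again: taken
lw $t1, 0($t7) → $t1=M[204]=24
and $t1, $t1, 7 → $t1=24&7=0
lw $t1, 0($t7) → $t1=M[204]=24
sub $t1, $t1, 2 → $t1=24-2=22
add $t7, $t7, 4 → $t7=204+4=208
sub $t3, $t3, 1 → $t3=6-1=5
cmp $t3, 0  (cmp 5,0)
bne again: taken
lw $t1, 0($t7) → $t1=M[208]=9
and $t1, $t1, 7 → $t1=9&7=1
lw $t1, 0($t7) → $t1=M[208]=9
sub $t1, $t1, 2 → $t1=9-2=7
add $t7, $t7, 4 → $t7=208+4=212
sub $t3, $t3, 1 → $t3=5-1=4
cmp $t3, 0  (cmp 4,0)
bne again: taken
lw $t1, 0($t7) → $t1=M[212]=20
and $t1, $t1, 7 → $t1=20&7=4
lw $t1, 0($t7) → $t1=M[212]=20
sub $t1, $t1, 2 → $t1=20-2=18
add $t7, $t7, 4 → $t7=212+4=216
sub $t3, $t3, 1 → $t3=4-1=3
cmp $t3, 0  (cmp 3,0)
bne again: taken
lw $t1, 0($t7) → $t1=M[216]=23
and $t1, $t1, 7 → $t1=23&7=7
lw $t1, 0($t7) → $t1=M[216]=23
sub $t1, $t1, 2 → $t1=23-2=21
add $t7, $t7, 4 → $t7=216+4=220
sub $t3, $t3, 1 → $t3=3-1=2
cmp $t3, 0  (cmp 2,0)
bne again: taken
lw $t1, 0($t7) → $t1=M[220]=-1
and $t1, $t1, 7 → $t1=(-1)&7=7
lw $t1, 0($t7) → $t1=M[220]=-1
sub $t1, $t1, 2 → $t1=(-1)-2=-3
add $t7, $t7, 4 → $t7=220+4=224
sub $t3, $t3, 1 → $t3=2-1=1
cmp $t3, 0  (cmp 1,0)
bne again: taken
lw $t1, 0($t7) → $t1=M[224]=6
and $t1, $t1, 7 → $t1=6&7=6
lw $t1, 0($t7) → $t1=M[224]=6
sub $t1, $t1, 2 → $t1=6-2=4
add $t7, $t7, 4 → $t7=224+4=228
sub $t3, $t3, 1 → $t3=1-1=0
cmp $t3, 0  (cmp 0,0)
bne again: not taken
sw $t1, (204) → M[204]=4
halt.

228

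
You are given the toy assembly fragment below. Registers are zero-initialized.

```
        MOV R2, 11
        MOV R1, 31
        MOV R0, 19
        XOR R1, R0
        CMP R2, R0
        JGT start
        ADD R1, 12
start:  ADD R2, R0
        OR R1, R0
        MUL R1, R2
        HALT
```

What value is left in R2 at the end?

30

R2=11
R1=31
R0=19
R1=31^19=12
CMP R2, R0  (cmp 11,19)
JGT start: not taken
R1=12+12=24
R2=11+19=30
R1=24|19=27
R1=27*30=810
halt.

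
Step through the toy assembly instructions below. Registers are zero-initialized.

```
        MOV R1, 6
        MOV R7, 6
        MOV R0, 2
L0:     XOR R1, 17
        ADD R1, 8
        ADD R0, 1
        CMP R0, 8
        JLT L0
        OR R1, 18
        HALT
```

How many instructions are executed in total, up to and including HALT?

35

after MOV R1, 6: R1=6
after MOV R7, 6: R7=6
after MOV R0, 2: R0=2
after XOR R1, 17: R1=6^17=23
after ADD R1, 8: R1=23+8=31
after ADD R0, 1: R0=2+1=3
CMP R0, 8  (cmp 3,8)
JLT L0: taken
after XOR R1, 17: R1=31^17=14
after ADD R1, 8: R1=14+8=22
after ADD R0, 1: R0=3+1=4
CMP R0, 8  (cmp 4,8)
JLT L0: taken
after XOR R1, 17: R1=22^17=7
after ADD R1, 8: R1=7+8=15
after ADD R0, 1: R0=4+1=5
CMP R0, 8  (cmp 5,8)
JLT L0: taken
after XOR R1, 17: R1=15^17=30
after ADD R1, 8: R1=30+8=38
after ADD R0, 1: R0=5+1=6
CMP R0, 8  (cmp 6,8)
JLT L0: taken
after XOR R1, 17: R1=38^17=55
after ADD R1, 8: R1=55+8=63
after ADD R0, 1: R0=6+1=7
CMP R0, 8  (cmp 7,8)
JLT L0: taken
after XOR R1, 17: R1=63^17=46
after ADD R1, 8: R1=46+8=54
after ADD R0, 1: R0=7+1=8
CMP R0, 8  (cmp 8,8)
JLT L0: not taken
after OR R1, 18: R1=54|18=54
halt.
Total executed instructions: 35.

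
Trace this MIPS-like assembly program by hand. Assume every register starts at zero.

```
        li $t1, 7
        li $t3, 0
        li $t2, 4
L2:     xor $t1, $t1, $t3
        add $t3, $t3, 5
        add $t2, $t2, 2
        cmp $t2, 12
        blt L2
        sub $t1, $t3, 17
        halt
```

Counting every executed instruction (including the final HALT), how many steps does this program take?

25

after li $t1, 7: $t1=7
after li $t3, 0: $t3=0
after li $t2, 4: $t2=4
after xor $t1, $t1, $t3: $t1=7^0=7
after add $t3, $t3, 5: $t3=0+5=5
after add $t2, $t2, 2: $t2=4+2=6
cmp $t2, 12  (cmp 6,12)
blt L2: taken
after xor $t1, $t1, $t3: $t1=7^5=2
after add $t3, $t3, 5: $t3=5+5=10
after add $t2, $t2, 2: $t2=6+2=8
cmp $t2, 12  (cmp 8,12)
blt L2: taken
after xor $t1, $t1, $t3: $t1=2^10=8
after add $t3, $t3, 5: $t3=10+5=15
after add $t2, $t2, 2: $t2=8+2=10
cmp $t2, 12  (cmp 10,12)
blt L2: taken
after xor $t1, $t1, $t3: $t1=8^15=7
after add $t3, $t3, 5: $t3=15+5=20
after add $t2, $t2, 2: $t2=10+2=12
cmp $t2, 12  (cmp 12,12)
blt L2: not taken
after sub $t1, $t3, 17: $t1=20-17=3
halt.
Total executed instructions: 25.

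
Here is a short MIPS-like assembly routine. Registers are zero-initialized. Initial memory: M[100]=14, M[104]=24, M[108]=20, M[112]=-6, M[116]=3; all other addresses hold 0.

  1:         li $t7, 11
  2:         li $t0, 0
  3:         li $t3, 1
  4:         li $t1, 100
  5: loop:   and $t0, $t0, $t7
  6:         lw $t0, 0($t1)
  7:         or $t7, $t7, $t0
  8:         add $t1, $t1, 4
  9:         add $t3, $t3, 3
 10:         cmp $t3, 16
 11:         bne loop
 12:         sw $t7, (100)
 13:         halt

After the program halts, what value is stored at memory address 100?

li $t7, 11 → $t7=11
li $t0, 0 → $t0=0
li $t3, 1 → $t3=1
li $t1, 100 → $t1=100
and $t0, $t0, $t7 → $t0=0&11=0
lw $t0, 0($t1) → $t0=M[100]=14
or $t7, $t7, $t0 → $t7=11|14=15
add $t1, $t1, 4 → $t1=100+4=104
add $t3, $t3, 3 → $t3=1+3=4
cmp $t3, 16  (cmp 4,16)
bne loop: taken
and $t0, $t0, $t7 → $t0=14&15=14
lw $t0, 0($t1) → $t0=M[104]=24
or $t7, $t7, $t0 → $t7=15|24=31
add $t1, $t1, 4 → $t1=104+4=108
add $t3, $t3, 3 → $t3=4+3=7
cmp $t3, 16  (cmp 7,16)
bne loop: taken
and $t0, $t0, $t7 → $t0=24&31=24
lw $t0, 0($t1) → $t0=M[108]=20
or $t7, $t7, $t0 → $t7=31|20=31
add $t1, $t1, 4 → $t1=108+4=112
add $t3, $t3, 3 → $t3=7+3=10
cmp $t3, 16  (cmp 10,16)
bne loop: taken
and $t0, $t0, $t7 → $t0=20&31=20
lw $t0, 0($t1) → $t0=M[112]=-6
or $t7, $t7, $t0 → $t7=31|(-6)=-1
add $t1, $t1, 4 → $t1=112+4=116
add $t3, $t3, 3 → $t3=10+3=13
cmp $t3, 16  (cmp 13,16)
bne loop: taken
and $t0, $t0, $t7 → $t0=(-6)&(-1)=-6
lw $t0, 0($t1) → $t0=M[116]=3
or $t7, $t7, $t0 → $t7=(-1)|3=-1
add $t1, $t1, 4 → $t1=116+4=120
add $t3, $t3, 3 → $t3=13+3=16
cmp $t3, 16  (cmp 16,16)
bne loop: not taken
sw $t7, (100) → M[100]=-1
halt.

-1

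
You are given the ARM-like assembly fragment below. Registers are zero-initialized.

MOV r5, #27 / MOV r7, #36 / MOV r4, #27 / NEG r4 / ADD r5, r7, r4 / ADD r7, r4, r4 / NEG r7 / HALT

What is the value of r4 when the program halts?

MOV r5, #27 → r5=27
MOV r7, #36 → r7=36
MOV r4, #27 → r4=27
NEG r4 → r4=-(27)=-27
ADD r5, r7, r4 → r5=36+(-27)=9
ADD r7, r4, r4 → r7=(-27)+(-27)=-54
NEG r7 → r7=-(-54)=54
halt.

-27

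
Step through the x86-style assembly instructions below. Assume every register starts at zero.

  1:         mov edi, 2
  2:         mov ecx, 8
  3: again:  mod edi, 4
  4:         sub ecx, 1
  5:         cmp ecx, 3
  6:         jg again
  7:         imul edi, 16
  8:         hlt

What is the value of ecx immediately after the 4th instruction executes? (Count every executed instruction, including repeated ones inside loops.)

after mov edi, 2: edi=2
after mov ecx, 8: ecx=8
after mod edi, 4: edi=2%4=2
after sub ecx, 1: ecx=8-1=7
After step 4: ecx = 7.

7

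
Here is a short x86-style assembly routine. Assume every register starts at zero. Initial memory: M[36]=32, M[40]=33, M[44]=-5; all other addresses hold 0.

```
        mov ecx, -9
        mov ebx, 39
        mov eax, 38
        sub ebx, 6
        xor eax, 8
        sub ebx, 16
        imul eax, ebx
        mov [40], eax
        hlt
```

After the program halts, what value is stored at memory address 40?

after mov ecx, -9: ecx=-9
after mov ebx, 39: ebx=39
after mov eax, 38: eax=38
after sub ebx, 6: ebx=39-6=33
after xor eax, 8: eax=38^8=46
after sub ebx, 16: ebx=33-16=17
after imul eax, ebx: eax=46*17=782
mov [40], eax → M[40]=782
halt.

782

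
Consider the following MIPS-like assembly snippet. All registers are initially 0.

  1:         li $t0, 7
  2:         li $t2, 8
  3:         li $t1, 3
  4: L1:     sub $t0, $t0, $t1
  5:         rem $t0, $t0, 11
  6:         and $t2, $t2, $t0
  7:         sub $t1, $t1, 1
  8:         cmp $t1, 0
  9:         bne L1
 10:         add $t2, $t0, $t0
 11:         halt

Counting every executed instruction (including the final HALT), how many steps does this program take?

$t0=7
$t2=8
$t1=3
$t0=7-3=4
$t0=4%11=4
$t2=8&4=0
$t1=3-1=2
cmp $t1, 0  (cmp 2,0)
bne L1: taken
$t0=4-2=2
$t0=2%11=2
$t2=0&2=0
$t1=2-1=1
cmp $t1, 0  (cmp 1,0)
bne L1: taken
$t0=2-1=1
$t0=1%11=1
$t2=0&1=0
$t1=1-1=0
cmp $t1, 0  (cmp 0,0)
bne L1: not taken
$t2=1+1=2
halt.
Total executed instructions: 23.

23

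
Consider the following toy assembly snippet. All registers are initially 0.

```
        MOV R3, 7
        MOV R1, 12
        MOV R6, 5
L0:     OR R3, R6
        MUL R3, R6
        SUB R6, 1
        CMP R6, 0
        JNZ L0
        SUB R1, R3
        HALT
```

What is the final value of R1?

-947

MOV R3, 7 → R3=7
MOV R1, 12 → R1=12
MOV R6, 5 → R6=5
OR R3, R6 → R3=7|5=7
MUL R3, R6 → R3=7*5=35
SUB R6, 1 → R6=5-1=4
CMP R6, 0  (cmp 4,0)
JNZ L0: taken
OR R3, R6 → R3=35|4=39
MUL R3, R6 → R3=39*4=156
SUB R6, 1 → R6=4-1=3
CMP R6, 0  (cmp 3,0)
JNZ L0: taken
OR R3, R6 → R3=156|3=159
MUL R3, R6 → R3=159*3=477
SUB R6, 1 → R6=3-1=2
CMP R6, 0  (cmp 2,0)
JNZ L0: taken
OR R3, R6 → R3=477|2=479
MUL R3, R6 → R3=479*2=958
SUB R6, 1 → R6=2-1=1
CMP R6, 0  (cmp 1,0)
JNZ L0: taken
OR R3, R6 → R3=958|1=959
MUL R3, R6 → R3=959*1=959
SUB R6, 1 → R6=1-1=0
CMP R6, 0  (cmp 0,0)
JNZ L0: not taken
SUB R1, R3 → R1=12-959=-947
halt.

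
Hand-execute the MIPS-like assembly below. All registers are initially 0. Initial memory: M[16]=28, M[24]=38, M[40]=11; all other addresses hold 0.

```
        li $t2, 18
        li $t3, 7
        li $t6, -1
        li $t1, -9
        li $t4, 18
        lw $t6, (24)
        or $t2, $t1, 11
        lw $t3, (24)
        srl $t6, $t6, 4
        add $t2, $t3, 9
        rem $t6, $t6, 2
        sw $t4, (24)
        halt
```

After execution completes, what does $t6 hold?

0

after li $t2, 18: $t2=18
after li $t3, 7: $t3=7
after li $t6, -1: $t6=-1
after li $t1, -9: $t1=-9
after li $t4, 18: $t4=18
after lw $t6, (24): $t6=M[24]=38
after or $t2, $t1, 11: $t2=(-9)|11=-1
after lw $t3, (24): $t3=M[24]=38
after srl $t6, $t6, 4: $t6=38>>4=2
after add $t2, $t3, 9: $t2=38+9=47
after rem $t6, $t6, 2: $t6=2%2=0
sw $t4, (24) → M[24]=18
halt.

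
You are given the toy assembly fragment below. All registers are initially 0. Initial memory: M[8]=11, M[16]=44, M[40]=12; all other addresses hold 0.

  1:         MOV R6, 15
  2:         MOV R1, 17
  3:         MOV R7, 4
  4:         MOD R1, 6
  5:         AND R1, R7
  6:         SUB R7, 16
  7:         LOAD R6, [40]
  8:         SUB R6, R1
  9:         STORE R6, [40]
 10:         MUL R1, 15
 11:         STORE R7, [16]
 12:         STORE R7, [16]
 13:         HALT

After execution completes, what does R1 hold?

60

R6=15
R1=17
R7=4
R1=17%6=5
R1=5&4=4
R7=4-16=-12
R6=M[40]=12
R6=12-4=8
STORE R6, [40] → M[40]=8
R1=4*15=60
STORE R7, [16] → M[16]=-12
STORE R7, [16] → M[16]=-12
halt.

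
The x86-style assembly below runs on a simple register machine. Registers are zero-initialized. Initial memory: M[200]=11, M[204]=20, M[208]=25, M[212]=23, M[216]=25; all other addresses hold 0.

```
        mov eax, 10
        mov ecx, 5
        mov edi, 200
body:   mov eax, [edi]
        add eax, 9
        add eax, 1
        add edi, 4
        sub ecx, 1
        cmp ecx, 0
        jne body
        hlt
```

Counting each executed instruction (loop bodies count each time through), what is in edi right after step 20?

208

eax=10
ecx=5
edi=200
eax=M[200]=11
eax=11+9=20
eax=20+1=21
edi=200+4=204
ecx=5-1=4
cmp ecx, 0  (cmp 4,0)
jne body: taken
eax=M[204]=20
eax=20+9=29
eax=29+1=30
edi=204+4=208
ecx=4-1=3
cmp ecx, 0  (cmp 3,0)
jne body: taken
eax=M[208]=25
eax=25+9=34
eax=34+1=35
After step 20: edi = 208.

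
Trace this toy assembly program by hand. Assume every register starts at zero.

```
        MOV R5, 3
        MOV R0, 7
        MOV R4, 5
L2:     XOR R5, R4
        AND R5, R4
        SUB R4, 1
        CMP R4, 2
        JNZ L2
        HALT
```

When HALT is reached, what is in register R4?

2

MOV R5, 3 → R5=3
MOV R0, 7 → R0=7
MOV R4, 5 → R4=5
XOR R5, R4 → R5=3^5=6
AND R5, R4 → R5=6&5=4
SUB R4, 1 → R4=5-1=4
CMP R4, 2  (cmp 4,2)
JNZ L2: taken
XOR R5, R4 → R5=4^4=0
AND R5, R4 → R5=0&4=0
SUB R4, 1 → R4=4-1=3
CMP R4, 2  (cmp 3,2)
JNZ L2: taken
XOR R5, R4 → R5=0^3=3
AND R5, R4 → R5=3&3=3
SUB R4, 1 → R4=3-1=2
CMP R4, 2  (cmp 2,2)
JNZ L2: not taken
halt.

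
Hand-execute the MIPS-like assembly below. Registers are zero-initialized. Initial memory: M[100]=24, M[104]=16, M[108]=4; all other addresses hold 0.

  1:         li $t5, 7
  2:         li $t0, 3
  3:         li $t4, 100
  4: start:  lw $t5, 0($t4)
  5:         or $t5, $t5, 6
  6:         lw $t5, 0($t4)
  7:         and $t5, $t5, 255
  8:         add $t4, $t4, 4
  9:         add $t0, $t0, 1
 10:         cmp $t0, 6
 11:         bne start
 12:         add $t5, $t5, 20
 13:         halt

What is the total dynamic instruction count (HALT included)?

li $t5, 7 → $t5=7
li $t0, 3 → $t0=3
li $t4, 100 → $t4=100
lw $t5, 0($t4) → $t5=M[100]=24
or $t5, $t5, 6 → $t5=24|6=30
lw $t5, 0($t4) → $t5=M[100]=24
and $t5, $t5, 255 → $t5=24&255=24
add $t4, $t4, 4 → $t4=100+4=104
add $t0, $t0, 1 → $t0=3+1=4
cmp $t0, 6  (cmp 4,6)
bne start: taken
lw $t5, 0($t4) → $t5=M[104]=16
or $t5, $t5, 6 → $t5=16|6=22
lw $t5, 0($t4) → $t5=M[104]=16
and $t5, $t5, 255 → $t5=16&255=16
add $t4, $t4, 4 → $t4=104+4=108
add $t0, $t0, 1 → $t0=4+1=5
cmp $t0, 6  (cmp 5,6)
bne start: taken
lw $t5, 0($t4) → $t5=M[108]=4
or $t5, $t5, 6 → $t5=4|6=6
lw $t5, 0($t4) → $t5=M[108]=4
and $t5, $t5, 255 → $t5=4&255=4
add $t4, $t4, 4 → $t4=108+4=112
add $t0, $t0, 1 → $t0=5+1=6
cmp $t0, 6  (cmp 6,6)
bne start: not taken
add $t5, $t5, 20 → $t5=4+20=24
halt.
Total executed instructions: 29.

29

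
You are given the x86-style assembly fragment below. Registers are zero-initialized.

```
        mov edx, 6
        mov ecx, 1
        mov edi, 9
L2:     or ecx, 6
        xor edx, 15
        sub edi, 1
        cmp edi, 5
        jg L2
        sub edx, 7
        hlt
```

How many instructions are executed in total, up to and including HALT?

25

mov edx, 6 → edx=6
mov ecx, 1 → ecx=1
mov edi, 9 → edi=9
or ecx, 6 → ecx=1|6=7
xor edx, 15 → edx=6^15=9
sub edi, 1 → edi=9-1=8
cmp edi, 5  (cmp 8,5)
jg L2: taken
or ecx, 6 → ecx=7|6=7
xor edx, 15 → edx=9^15=6
sub edi, 1 → edi=8-1=7
cmp edi, 5  (cmp 7,5)
jg L2: taken
or ecx, 6 → ecx=7|6=7
xor edx, 15 → edx=6^15=9
sub edi, 1 → edi=7-1=6
cmp edi, 5  (cmp 6,5)
jg L2: taken
or ecx, 6 → ecx=7|6=7
xor edx, 15 → edx=9^15=6
sub edi, 1 → edi=6-1=5
cmp edi, 5  (cmp 5,5)
jg L2: not taken
sub edx, 7 → edx=6-7=-1
halt.
Total executed instructions: 25.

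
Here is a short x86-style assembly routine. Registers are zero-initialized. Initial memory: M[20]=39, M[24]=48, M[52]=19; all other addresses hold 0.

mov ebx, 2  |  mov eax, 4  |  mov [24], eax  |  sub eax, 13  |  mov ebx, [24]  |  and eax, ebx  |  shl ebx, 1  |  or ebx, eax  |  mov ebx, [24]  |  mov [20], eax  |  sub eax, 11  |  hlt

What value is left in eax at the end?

-7

ebx=2
eax=4
mov [24], eax → M[24]=4
eax=4-13=-9
ebx=M[24]=4
eax=(-9)&4=4
ebx=4<<1=8
ebx=8|4=12
ebx=M[24]=4
mov [20], eax → M[20]=4
eax=4-11=-7
halt.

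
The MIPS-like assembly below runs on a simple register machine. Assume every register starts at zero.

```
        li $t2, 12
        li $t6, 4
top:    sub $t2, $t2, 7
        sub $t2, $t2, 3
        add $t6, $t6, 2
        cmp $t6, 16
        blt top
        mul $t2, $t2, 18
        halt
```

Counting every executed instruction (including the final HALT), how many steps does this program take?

after li $t2, 12: $t2=12
after li $t6, 4: $t6=4
after sub $t2, $t2, 7: $t2=12-7=5
after sub $t2, $t2, 3: $t2=5-3=2
after add $t6, $t6, 2: $t6=4+2=6
cmp $t6, 16  (cmp 6,16)
blt top: taken
after sub $t2, $t2, 7: $t2=2-7=-5
after sub $t2, $t2, 3: $t2=(-5)-3=-8
after add $t6, $t6, 2: $t6=6+2=8
cmp $t6, 16  (cmp 8,16)
blt top: taken
after sub $t2, $t2, 7: $t2=(-8)-7=-15
after sub $t2, $t2, 3: $t2=(-15)-3=-18
after add $t6, $t6, 2: $t6=8+2=10
cmp $t6, 16  (cmp 10,16)
blt top: taken
after sub $t2, $t2, 7: $t2=(-18)-7=-25
after sub $t2, $t2, 3: $t2=(-25)-3=-28
after add $t6, $t6, 2: $t6=10+2=12
cmp $t6, 16  (cmp 12,16)
blt top: taken
after sub $t2, $t2, 7: $t2=(-28)-7=-35
after sub $t2, $t2, 3: $t2=(-35)-3=-38
after add $t6, $t6, 2: $t6=12+2=14
cmp $t6, 16  (cmp 14,16)
blt top: taken
after sub $t2, $t2, 7: $t2=(-38)-7=-45
after sub $t2, $t2, 3: $t2=(-45)-3=-48
after add $t6, $t6, 2: $t6=14+2=16
cmp $t6, 16  (cmp 16,16)
blt top: not taken
after mul $t2, $t2, 18: $t2=(-48)*18=-864
halt.
Total executed instructions: 34.

34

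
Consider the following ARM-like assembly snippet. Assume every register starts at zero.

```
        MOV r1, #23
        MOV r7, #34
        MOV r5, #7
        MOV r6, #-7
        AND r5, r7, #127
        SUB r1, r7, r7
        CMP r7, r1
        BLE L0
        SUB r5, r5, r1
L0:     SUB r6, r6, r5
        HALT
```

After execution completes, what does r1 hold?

0

r1=23
r7=34
r5=7
r6=-7
r5=34&127=34
r1=34-34=0
CMP r7, r1  (cmp 34,0)
BLE L0: not taken
r5=34-0=34
r6=(-7)-34=-41
halt.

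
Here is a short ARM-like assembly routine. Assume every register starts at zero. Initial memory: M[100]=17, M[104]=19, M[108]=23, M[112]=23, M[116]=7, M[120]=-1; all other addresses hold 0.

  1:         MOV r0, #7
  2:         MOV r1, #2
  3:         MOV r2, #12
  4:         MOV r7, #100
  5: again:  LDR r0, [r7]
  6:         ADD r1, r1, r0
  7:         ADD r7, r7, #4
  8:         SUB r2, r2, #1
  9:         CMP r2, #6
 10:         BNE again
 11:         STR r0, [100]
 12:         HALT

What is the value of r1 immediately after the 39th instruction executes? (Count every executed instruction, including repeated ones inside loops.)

90

MOV r0, #7 → r0=7
MOV r1, #2 → r1=2
MOV r2, #12 → r2=12
MOV r7, #100 → r7=100
LDR r0, [r7] → r0=M[100]=17
ADD r1, r1, r0 → r1=2+17=19
ADD r7, r7, #4 → r7=100+4=104
SUB r2, r2, #1 → r2=12-1=11
CMP r2, #6  (cmp 11,6)
BNE again: taken
LDR r0, [r7] → r0=M[104]=19
ADD r1, r1, r0 → r1=19+19=38
ADD r7, r7, #4 → r7=104+4=108
SUB r2, r2, #1 → r2=11-1=10
CMP r2, #6  (cmp 10,6)
BNE again: taken
LDR r0, [r7] → r0=M[108]=23
ADD r1, r1, r0 → r1=38+23=61
ADD r7, r7, #4 → r7=108+4=112
SUB r2, r2, #1 → r2=10-1=9
CMP r2, #6  (cmp 9,6)
BNE again: taken
LDR r0, [r7] → r0=M[112]=23
ADD r1, r1, r0 → r1=61+23=84
ADD r7, r7, #4 → r7=112+4=116
SUB r2, r2, #1 → r2=9-1=8
CMP r2, #6  (cmp 8,6)
BNE again: taken
LDR r0, [r7] → r0=M[116]=7
ADD r1, r1, r0 → r1=84+7=91
ADD r7, r7, #4 → r7=116+4=120
SUB r2, r2, #1 → r2=8-1=7
CMP r2, #6  (cmp 7,6)
BNE again: taken
LDR r0, [r7] → r0=M[120]=-1
ADD r1, r1, r0 → r1=91+(-1)=90
ADD r7, r7, #4 → r7=120+4=124
SUB r2, r2, #1 → r2=7-1=6
CMP r2, #6  (cmp 6,6)
After step 39: r1 = 90.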